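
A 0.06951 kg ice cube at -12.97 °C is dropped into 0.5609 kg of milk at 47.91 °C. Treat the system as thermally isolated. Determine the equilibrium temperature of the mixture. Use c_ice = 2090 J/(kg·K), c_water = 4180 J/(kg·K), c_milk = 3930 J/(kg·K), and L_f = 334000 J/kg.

T_f ≈ 32.3 °C

Heat gained plus heat lost sum to zero:
warm ice to 0 °C: 0.06951×2090×(0 − (-12.97)) = 1884.2
  melt ice: 0.06951×334000 = 23216
  meltwater 0→T: 0.06951×4180×T = 290.55 T
  milk: 2204.3(T − 47.91)
2494.9 T = 105610 − 25101 = 80509
T ≈ 32.27 °C. Since T > 0 °C, the all-ice-melts assumption holds.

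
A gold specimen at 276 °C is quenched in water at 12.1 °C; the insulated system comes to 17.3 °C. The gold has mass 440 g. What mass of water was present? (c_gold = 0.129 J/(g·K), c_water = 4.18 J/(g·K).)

m ≈ 676 g

|Q_gold| = |Q_water|:
440·0.129·(276 − 17.3) = m·4.18·(17.3 − 12.1)
21.74 m = 14684  ⇒  m ≈ 675.6 g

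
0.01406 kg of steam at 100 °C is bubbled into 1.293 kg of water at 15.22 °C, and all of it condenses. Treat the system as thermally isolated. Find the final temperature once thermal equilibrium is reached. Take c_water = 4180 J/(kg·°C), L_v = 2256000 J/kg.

T_f ≈ 21.9 °C

Sum of m c ΔT and latent-heat terms is zero:
latent heat released on condensation: 0.01406·2256000 = 31719
  condensate cools 100→T: 0.01406·4180·(T − 100) = 58.77(T − 100)
  water warms: 1.293·4180·(T − 15.22) = 5404.7(T − 15.22)
5463.5 T = 31719 + 5877.1 + 82260 = 119857
T ≈ 21.94 °C — below 100 °C, confirming all the steam condensed.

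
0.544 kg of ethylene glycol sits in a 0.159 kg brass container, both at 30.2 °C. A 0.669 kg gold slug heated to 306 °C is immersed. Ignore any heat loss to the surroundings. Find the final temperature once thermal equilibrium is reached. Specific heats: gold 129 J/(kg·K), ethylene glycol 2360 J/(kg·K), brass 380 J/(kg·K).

Taking heat into each body as positive, Σ m c ΔT = 0:
0.669×129×(T − 306) + 0.544×2360×(T − 30.2) + 0.159×380×(T − 30.2) = 0
(86.3 + 1283.8 + 60.42) T = 86.3×306 + 1283.8×30.2 + 60.42×30.2
T ≈ 46.84 °C

T_f ≈ 46.8 °C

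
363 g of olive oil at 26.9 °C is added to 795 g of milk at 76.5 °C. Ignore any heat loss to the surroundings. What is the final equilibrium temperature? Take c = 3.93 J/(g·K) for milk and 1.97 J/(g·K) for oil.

Taking heat into each body as positive, Σ m c ΔT = 0:
795×3.93×(T − 76.5) + 363×1.97×(T − 26.9) = 0
3124.3(T − 76.5) + 715.11(T − 26.9) = 0
3839.5 T = 258249
T = 258249/3839.5 ≈ 67.26 °C

T_f ≈ 67.3 °C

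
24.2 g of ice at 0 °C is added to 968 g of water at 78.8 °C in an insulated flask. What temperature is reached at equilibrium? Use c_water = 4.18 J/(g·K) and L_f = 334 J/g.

T_f ≈ 74.9 °C

Energy conservation, ΣQ = 0:
latent heat to melt: 24.2·334 = 8082.8
  meltwater 0→T: 24.2·4.18·T = 101.16 T
  water cools: 968·4.18·(T − 78.8) = 4046.2(T − 78.8)
4147.4 T = 318844 − 8082.8 = 310761
T ≈ 74.93 °C. Since T > 0 °C, the all-ice-melts assumption holds.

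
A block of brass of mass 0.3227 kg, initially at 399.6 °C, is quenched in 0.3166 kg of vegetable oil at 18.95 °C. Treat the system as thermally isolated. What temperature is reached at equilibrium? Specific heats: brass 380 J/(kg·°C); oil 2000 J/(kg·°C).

Heat gained plus heat lost sum to zero:
0.3227·380·(T − 399.6) + 0.3166·2000·(T − 18.95) = 0
122.63(T − 399.6) + 633.2(T − 18.95) = 0
(122.63 + 633.2) T = 122.63·399.6 + 633.2·18.95
T = 61000/755.83 ≈ 80.71 °C

T_f ≈ 80.7 °C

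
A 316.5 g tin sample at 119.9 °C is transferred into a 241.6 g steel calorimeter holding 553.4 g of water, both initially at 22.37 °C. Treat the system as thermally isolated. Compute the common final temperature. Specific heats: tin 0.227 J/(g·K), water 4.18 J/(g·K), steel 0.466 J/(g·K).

Setting the total heat transfer to zero:
316.5·0.227·(T − 119.9) + 553.4·4.18·(T − 22.37) + 241.6·0.466·(T − 22.37) = 0
71.85(T − 119.9) + 2313.2(T − 22.37) + 112.59(T − 22.37) = 0
(71.85 + 2313.2 + 112.59) T = 71.85·119.9 + 2313.2·22.37 + 112.59·22.37
T ≈ 25.18 °C

T_f ≈ 25.2 °C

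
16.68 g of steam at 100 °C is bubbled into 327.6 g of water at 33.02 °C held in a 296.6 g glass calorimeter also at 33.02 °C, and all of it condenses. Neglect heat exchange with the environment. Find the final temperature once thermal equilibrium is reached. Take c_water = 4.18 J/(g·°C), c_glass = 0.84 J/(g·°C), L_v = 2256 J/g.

Let T be the final temperature. ΣQ_i = 0:
steam→water at 100 °C releases m L_v = 16.68·2256 = 37630
  condensate cools 100→T: 16.68·4.18·(T − 100) = 69.72(T − 100)
  water warms: 327.6·4.18·(T − 33.02) = 1369.4(T − 33.02)
  cup: 249.14(T − 33.02)
1688.2 T = 37630 + 6972.2 + 53443 = 98046
T ≈ 58.08 °C, under the boiling point, so the assumption holds.

T_f ≈ 58.1 °C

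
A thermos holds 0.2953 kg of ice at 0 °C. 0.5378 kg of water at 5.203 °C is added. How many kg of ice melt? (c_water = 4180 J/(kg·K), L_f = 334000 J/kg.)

m_melted ≈ 0.035 kg

Water can give up m c ΔT = 0.5378·4180·5.203 = 11696 J before reaching 0 °C.
Fully melting the ice requires m_ice L_f = 0.2953·334000 = 98630 J.
That's not enough to melt it all — equilibrium is at 0 °C with ice remaining.
m_melted·334000 = 11696  ⇒  m_melted ≈ 0.03502 kg.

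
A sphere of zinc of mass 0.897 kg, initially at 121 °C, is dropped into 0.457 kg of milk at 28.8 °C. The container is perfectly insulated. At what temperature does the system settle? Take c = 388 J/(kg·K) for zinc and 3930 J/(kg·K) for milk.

T_f ≈ 43.8 °C

Conservation of energy gives ΣQ = 0:
0.897×388×(T − 121) + 0.457×3930×(T − 28.8) = 0
2144 T = 93837
T ≈ 43.77 °C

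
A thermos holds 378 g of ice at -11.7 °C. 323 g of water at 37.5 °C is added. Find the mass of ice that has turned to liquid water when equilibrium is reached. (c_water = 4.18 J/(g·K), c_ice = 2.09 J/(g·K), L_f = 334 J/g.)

m_melted ≈ 124 g

Heat available from the water dropping to 0 °C: 323·4.18·37.5 = 50630 J.
Of that, 378·2.09·11.7 = 9243.2 J goes to bring the ice to 0 °C, leaving 41387 J.
To melt every bit of ice: 378·334 = 126252 J.
41387 J < 126252 J, so only part of the ice melts and the system sits at 0 °C.
m_melted·334 = 41387  ⇒  m_melted ≈ 123.9 g.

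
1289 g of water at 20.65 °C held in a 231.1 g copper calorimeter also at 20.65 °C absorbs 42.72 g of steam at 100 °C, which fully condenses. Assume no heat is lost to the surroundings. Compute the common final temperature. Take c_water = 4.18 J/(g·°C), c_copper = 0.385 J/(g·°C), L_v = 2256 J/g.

T_f ≈ 40.2 °C

Let T be the final temperature. ΣQ_i = 0:
latent heat released on condensation: 42.72×2256 = 96376; condensed water 100 °C→T: 178.57(T − 100); original water: 5388(T − 20.65); cup: 88.97(T − 20.65)
5655.6 T = 96376 + 17857 + 113100 = 227333
T ≈ 40.20 °C, under the boiling point, so the assumption holds.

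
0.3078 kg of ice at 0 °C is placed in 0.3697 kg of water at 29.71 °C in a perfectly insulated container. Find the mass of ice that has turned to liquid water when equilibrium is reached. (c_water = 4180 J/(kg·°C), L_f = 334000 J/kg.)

m_melted ≈ 0.137 kg

Cooling the water to 0 °C releases 0.3697·4180·29.71 = 45912 J.
To melt every bit of ice: 0.3078·334000 = 102805 J.
45912 J < 102805 J, so only part of the ice melts and the system sits at 0 °C.
m_melt = 45912 / L_f = 0.1375 kg.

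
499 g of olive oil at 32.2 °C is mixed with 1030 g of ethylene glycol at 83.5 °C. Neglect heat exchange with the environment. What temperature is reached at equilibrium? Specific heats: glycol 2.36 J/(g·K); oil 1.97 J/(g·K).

T_f ≈ 68.7 °C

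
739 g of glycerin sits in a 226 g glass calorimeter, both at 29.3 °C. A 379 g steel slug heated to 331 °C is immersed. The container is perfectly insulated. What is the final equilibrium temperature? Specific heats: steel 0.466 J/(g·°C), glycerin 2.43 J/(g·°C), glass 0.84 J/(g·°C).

T_f ≈ 53.9 °C

Heat gained plus heat lost sum to zero:
379·0.466·(T − 331) + 739·2.43·(T − 29.3) + 226·0.84·(T − 29.3) = 0
(176.61 + 1795.8 + 189.84) T = 176.61·331 + 1795.8·29.3 + 189.84·29.3
T ≈ 53.94 °C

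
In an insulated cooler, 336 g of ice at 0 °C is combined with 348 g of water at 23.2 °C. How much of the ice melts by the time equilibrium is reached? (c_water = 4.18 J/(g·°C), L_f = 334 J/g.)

m_melted ≈ 101 g

Heat available from the water dropping to 0 °C: 348·4.18·23.2 = 33748 J.
Fully melting the ice requires m_ice L_f = 336·334 = 112224 J.
Since 33748 < 112224 J, not all the ice melts; equilibrium is at 0 °C.
m_melt = 33748 / L_f = 101 g.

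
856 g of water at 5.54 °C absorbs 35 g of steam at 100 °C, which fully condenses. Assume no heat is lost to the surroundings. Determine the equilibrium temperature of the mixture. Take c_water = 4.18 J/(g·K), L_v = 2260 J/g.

T_f ≈ 30.5 °C

Energy conservation, ΣQ = 0:
latent heat released on condensation: 35×2260 = 79100
  condensate cools 100→T: 35×4.18×(T − 100) = 146.3(T − 100)
  water warms: 856×4.18×(T − 5.54) = 3578.1(T − 5.54)
3724.4 T = 79100 + 14630 + 19823 = 113553
T ≈ 30.49 °C — below 100 °C, confirming all the steam condensed.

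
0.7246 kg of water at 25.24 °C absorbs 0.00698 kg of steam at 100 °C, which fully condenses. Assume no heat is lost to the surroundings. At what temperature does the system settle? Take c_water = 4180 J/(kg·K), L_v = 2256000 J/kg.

Setting the total heat transfer to zero:
latent heat released on condensation: 0.00698×2256000 = 15747; condensate cools 100→T: 0.00698×4180×(T − 100) = 29.18(T − 100); water warms: 0.7246×4180×(T − 25.24) = 3028.8(T − 25.24)
3058 T = 15747 + 2917.6 + 76448 = 95112
T ≈ 31.10 °C — below 100 °C, confirming all the steam condensed.

T_f ≈ 31.1 °C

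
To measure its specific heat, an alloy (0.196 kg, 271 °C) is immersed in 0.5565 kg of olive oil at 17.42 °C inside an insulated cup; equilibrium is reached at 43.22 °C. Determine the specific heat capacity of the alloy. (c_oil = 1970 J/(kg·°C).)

c ≈ 634 J/(kg·°C)

Let T be the final temperature. ΣQ_i = 0:
0.196×c×(43.22 − 271) + 0.5565×1970×(43.22 − 17.42) = 0
-44.64 c = -28285
c = -28285/-44.64 ≈ 633.5 J/(kg·°C)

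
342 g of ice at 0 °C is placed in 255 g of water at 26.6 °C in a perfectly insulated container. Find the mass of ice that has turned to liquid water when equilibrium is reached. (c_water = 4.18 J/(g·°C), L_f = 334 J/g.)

m_melted ≈ 84.9 g

Heat available from the water dropping to 0 °C: 255×4.18×26.6 = 28353 J.
Melting all 342 g of ice would need 342×334 = 114228 J.
Since 28353 < 114228 J, not all the ice melts; equilibrium is at 0 °C.
Mass melted = 28353/334 ≈ 84.89 g.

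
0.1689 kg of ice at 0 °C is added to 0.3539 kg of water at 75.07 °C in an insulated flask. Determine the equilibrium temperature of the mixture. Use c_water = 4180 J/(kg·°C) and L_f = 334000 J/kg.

Energy balance with sensible and latent terms:
fusion: m_ice L_f = 0.1689·334000 = 56413; warm the meltwater: 706 T; water: 1479.3(T − 75.07)
2185.3 T = 111051 − 56413 = 54639
T ≈ 25.00 °C (positive, so assuming full melt was valid).

T_f ≈ 25.0 °C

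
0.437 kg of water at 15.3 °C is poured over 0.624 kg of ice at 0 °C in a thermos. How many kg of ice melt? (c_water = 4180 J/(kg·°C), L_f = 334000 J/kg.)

m_melted ≈ 0.0837 kg

Heat available from the water dropping to 0 °C: 0.437×4180×15.3 = 27948 J.
Fully melting the ice requires m_ice L_f = 0.624×334000 = 208416 J.
That's not enough to melt it all — equilibrium is at 0 °C with ice remaining.
m_melted×334000 = 27948  ⇒  m_melted ≈ 0.08368 kg.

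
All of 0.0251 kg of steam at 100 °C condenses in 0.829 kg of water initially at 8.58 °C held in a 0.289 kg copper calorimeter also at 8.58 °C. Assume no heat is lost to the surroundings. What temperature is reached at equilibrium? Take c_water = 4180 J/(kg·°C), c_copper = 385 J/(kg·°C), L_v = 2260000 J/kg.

Let T be the final temperature. ΣQ_i = 0:
condense steam: −0.0251×2260000 = −56726
  condensate cools 100→T: 0.0251×4180×(T − 100) = 104.92(T − 100)
  water warms: 0.829×4180×(T − 8.58) = 3465.2(T − 8.58)
  cup: 111.26(T − 8.58)
3681.4 T = 56726 + 10492 + 30686 = 97904
T ≈ 26.59 °C, under the boiling point, so the assumption holds.

T_f ≈ 26.6 °C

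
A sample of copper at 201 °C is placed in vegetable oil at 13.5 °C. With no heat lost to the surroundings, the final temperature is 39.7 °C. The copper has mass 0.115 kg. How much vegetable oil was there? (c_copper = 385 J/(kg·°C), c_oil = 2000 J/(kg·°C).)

Heat lost by the copper = heat gained by the oil:
0.115·385·(201 − 39.7) = m·2000·(39.7 − 13.5)
52400 m = 7141.6  ⇒  m ≈ 0.1363 kg

m ≈ 0.136 kg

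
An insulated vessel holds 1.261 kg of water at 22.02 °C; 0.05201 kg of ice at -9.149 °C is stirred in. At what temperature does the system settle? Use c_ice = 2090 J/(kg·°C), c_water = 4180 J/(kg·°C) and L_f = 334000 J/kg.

T_f ≈ 17.8 °C

Energy balance with sensible and latent terms:
ice -9.149→0 °C: 0.05201·2090·9.149 = 994.5
  melt ice: 0.05201·334000 = 17371
  warm the meltwater: 217.4 T
  water: 5271(T − 22.02)
5488.4 T = 116067 − 18366 = 97701
T ≈ 17.80 °C — above 0 °C, consistent with complete melting.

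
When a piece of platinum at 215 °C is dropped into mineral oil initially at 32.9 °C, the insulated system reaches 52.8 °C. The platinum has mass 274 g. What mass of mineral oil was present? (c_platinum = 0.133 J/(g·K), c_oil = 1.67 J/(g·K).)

m ≈ 178 g

|Q_platinum| = |Q_oil|:
274×0.133×(215 − 52.8) = m×1.67×(52.8 − 32.9)
33.23 m = 5910.9  ⇒  m ≈ 177.9 g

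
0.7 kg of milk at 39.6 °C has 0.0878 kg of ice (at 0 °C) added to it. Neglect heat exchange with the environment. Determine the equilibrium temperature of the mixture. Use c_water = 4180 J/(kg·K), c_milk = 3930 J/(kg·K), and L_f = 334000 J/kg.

T_f ≈ 25.5 °C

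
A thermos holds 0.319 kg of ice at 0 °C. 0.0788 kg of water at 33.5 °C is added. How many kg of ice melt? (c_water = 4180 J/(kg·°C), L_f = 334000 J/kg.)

m_melted ≈ 0.033 kg

Heat available from the water dropping to 0 °C: 0.0788·4180·33.5 = 11034 J.
To melt every bit of ice: 0.319·334000 = 106546 J.
11034 J < 106546 J, so only part of the ice melts and the system sits at 0 °C.
m_melt = 11034 / L_f = 0.03304 kg.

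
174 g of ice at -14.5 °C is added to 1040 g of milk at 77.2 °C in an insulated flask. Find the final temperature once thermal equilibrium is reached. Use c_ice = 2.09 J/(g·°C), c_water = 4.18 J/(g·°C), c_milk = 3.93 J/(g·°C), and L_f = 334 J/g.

Taking heat into each body as positive, Σ m c ΔT = 0:
ice -14.5→0 °C: 174·2.09·14.5 = 5273.1; melt ice: 174·334 = 58116; warm the meltwater: 727.32 T; milk cools: 1040·3.93·(T − 77.2) = 4087.2(T − 77.2)
4814.5 T = 315532 − 63389 = 252143
T ≈ 52.37 °C — above 0 °C, consistent with complete melting.

T_f ≈ 52.4 °C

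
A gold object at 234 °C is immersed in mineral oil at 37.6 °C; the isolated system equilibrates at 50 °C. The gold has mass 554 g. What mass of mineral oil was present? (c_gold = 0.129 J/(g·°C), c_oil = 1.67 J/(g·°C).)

m ≈ 635 g

Heat gained plus heat lost sum to zero:
554×0.129×(50 − 234) + m×1.67×(50 − 37.6) = 0
20.71 m = 13150
m = 13150/20.71 ≈ 635 g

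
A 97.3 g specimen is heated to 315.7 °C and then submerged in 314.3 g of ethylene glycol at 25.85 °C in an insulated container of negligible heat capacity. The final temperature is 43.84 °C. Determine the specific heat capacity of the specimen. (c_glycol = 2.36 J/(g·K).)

Net heat exchanged in the isolated system is zero:
97.3×c×(43.84 − 315.7) + 314.3×2.36×(43.84 − 25.85) = 0
-26452 c = -13344
c = -13344/-26452 ≈ 0.5045 J/(g·K)

c ≈ 0.504 J/(g·K)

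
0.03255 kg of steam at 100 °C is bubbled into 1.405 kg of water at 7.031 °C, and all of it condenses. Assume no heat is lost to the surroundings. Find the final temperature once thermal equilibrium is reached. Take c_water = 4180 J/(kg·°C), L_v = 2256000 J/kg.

Setting the total heat transfer to zero:
condense steam: −0.03255·2256000 = −73433
  condensed water 100 °C→T: 136.06(T − 100)
  water warms: 1.405·4180·(T − 7.031) = 5872.9(T − 7.031)
6009 T = 73433 + 13606 + 41292 = 128331
T ≈ 21.36 °C (< 100 °C, so full condensation is consistent).

T_f ≈ 21.4 °C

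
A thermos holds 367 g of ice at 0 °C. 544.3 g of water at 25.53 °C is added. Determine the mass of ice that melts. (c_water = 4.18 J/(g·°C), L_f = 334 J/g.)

m_melted ≈ 174 g

Cooling the water to 0 °C releases 544.3·4.18·25.53 = 58085 J.
Fully melting the ice requires m_ice L_f = 367·334 = 122578 J.
Since 58085 < 122578 J, not all the ice melts; equilibrium is at 0 °C.
m_melted·334 = 58085  ⇒  m_melted ≈ 173.9 g.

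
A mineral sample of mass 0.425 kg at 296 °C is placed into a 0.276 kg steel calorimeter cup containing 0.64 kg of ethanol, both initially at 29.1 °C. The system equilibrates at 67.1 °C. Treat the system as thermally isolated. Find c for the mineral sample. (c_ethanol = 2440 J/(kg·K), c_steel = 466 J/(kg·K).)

Energy conservation, ΣQ = 0:
0.425·c·(67.1 − 296) + 0.64·2440·(67.1 − 29.1) + 0.276·466·(67.1 − 29.1) = 0
-97.28 c = -64228
c = -64228/-97.28 ≈ 660.2 J/(kg·K)

c ≈ 660 J/(kg·K)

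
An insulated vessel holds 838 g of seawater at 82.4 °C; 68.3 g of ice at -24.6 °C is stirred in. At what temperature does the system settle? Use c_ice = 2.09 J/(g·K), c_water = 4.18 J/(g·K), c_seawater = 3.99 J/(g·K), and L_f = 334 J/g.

T_f ≈ 68.7 °C

Energy conservation, ΣQ = 0:
warm ice to 0 °C: 68.3×2.09×(0 − (-24.6)) = 3511.6; latent heat to melt: 68.3×334 = 22812; warm the meltwater: 285.49 T; seawater: 3343.6(T − 82.4)
3629.1 T = 275514 − 26324 = 249191
T ≈ 68.66 °C. Since T > 0 °C, the all-ice-melts assumption holds.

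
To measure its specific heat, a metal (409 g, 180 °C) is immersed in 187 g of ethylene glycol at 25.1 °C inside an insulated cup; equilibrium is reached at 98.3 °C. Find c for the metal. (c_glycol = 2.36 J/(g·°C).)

Net heat exchanged in the isolated system is zero:
409·c·(98.3 − 180) + 187·2.36·(98.3 − 25.1) = 0
-33415 c = -32305
c = -32305/-33415 ≈ 0.9668 J/(g·°C)

c ≈ 0.967 J/(g·°C)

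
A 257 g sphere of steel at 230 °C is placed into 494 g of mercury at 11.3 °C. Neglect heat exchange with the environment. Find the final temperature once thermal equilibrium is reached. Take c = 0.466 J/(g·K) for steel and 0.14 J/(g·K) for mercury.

Conservation of energy gives ΣQ = 0:
257×0.466×(T − 230) + 494×0.14×(T − 11.3) = 0
119.76(T − 230) + 69.16(T − 11.3) = 0
188.92 T = 28327
T = 28327/188.92 ≈ 149.94 °C

T_f ≈ 149.9 °C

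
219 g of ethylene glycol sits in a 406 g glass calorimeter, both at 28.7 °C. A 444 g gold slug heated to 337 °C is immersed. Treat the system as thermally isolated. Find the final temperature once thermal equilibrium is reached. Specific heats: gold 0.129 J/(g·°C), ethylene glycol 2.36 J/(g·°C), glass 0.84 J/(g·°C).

T_f ≈ 48.0 °C

T_f = Σ m_i c_i T_i / Σ m_i c_i:
T_f = (57.28×337 + 516.84×28.7 + 341.04×28.7) / (57.28 + 516.84 + 341.04)
    = 43923 / 915.16 ≈ 48.00 °C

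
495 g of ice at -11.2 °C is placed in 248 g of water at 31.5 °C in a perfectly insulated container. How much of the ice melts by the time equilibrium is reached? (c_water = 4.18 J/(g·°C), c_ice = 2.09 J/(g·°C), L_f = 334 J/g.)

Heat available from the water dropping to 0 °C: 248×4.18×31.5 = 32654 J.
Of that, 495×2.09×11.2 = 11587 J goes to bring the ice to 0 °C, leaving 21067 J.
Melting all 495 g of ice would need 495×334 = 165330 J.
21067 J < 165330 J, so only part of the ice melts and the system sits at 0 °C.
m_melted×334 = 21067  ⇒  m_melted ≈ 63.08 g.

m_melted ≈ 63.1 g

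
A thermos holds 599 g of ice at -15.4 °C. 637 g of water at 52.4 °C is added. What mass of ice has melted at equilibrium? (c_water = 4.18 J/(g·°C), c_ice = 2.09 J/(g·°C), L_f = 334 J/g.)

m_melted ≈ 360 g

Heat available from the water dropping to 0 °C: 637×4.18×52.4 = 139523 J.
Of that, 599×2.09×15.4 = 19279 J goes to bring the ice to 0 °C, leaving 120244 J.
To melt every bit of ice: 599×334 = 200066 J.
That's not enough to melt it all — equilibrium is at 0 °C with ice remaining.
Mass melted = 120244/334 ≈ 360 g.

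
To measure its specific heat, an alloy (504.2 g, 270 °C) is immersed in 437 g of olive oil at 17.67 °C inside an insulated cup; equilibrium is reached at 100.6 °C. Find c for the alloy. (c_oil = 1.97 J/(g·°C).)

c ≈ 0.836 J/(g·°C)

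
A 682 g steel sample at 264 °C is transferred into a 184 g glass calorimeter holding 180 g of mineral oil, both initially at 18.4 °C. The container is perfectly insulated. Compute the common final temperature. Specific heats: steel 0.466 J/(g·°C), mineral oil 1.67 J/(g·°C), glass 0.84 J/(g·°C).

T_f ≈ 119.4 °C

Setting the total heat transfer to zero:
682·0.466·(T − 264) + 180·1.67·(T − 18.4) + 184·0.84·(T − 18.4) = 0
(317.81 + 300.6 + 154.56) T = 317.81·264 + 300.6·18.4 + 154.56·18.4
T = 92277/772.97 ≈ 119.38 °C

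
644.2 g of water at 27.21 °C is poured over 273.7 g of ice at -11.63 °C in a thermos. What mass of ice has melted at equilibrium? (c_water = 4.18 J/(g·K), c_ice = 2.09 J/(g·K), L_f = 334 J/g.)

Water can give up m c ΔT = 644.2×4.18×27.21 = 73270 J before reaching 0 °C.
Warming the ice to 0 °C takes 273.7×2.09×11.63 = 6652.7 J, leaving 66617 J for melting.
Fully melting the ice requires m_ice L_f = 273.7×334 = 91416 J.
Since 66617 < 91416 J, not all the ice melts; equilibrium is at 0 °C.
m_melt = 66617 / L_f = 199.5 g.

m_melted ≈ 199 g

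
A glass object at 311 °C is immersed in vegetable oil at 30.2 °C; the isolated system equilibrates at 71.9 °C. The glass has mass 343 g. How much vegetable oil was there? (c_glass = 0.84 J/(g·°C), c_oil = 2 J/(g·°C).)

Heat lost by the glass = heat gained by the oil:
343·0.84·(311 − 71.9) = m·2·(71.9 − 30.2)
83.4 m = 68889  ⇒  m ≈ 826 g

m ≈ 826 g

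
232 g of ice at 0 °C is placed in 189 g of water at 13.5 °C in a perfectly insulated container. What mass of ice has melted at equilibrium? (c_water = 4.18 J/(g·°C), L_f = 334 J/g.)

Cooling the water to 0 °C releases 189·4.18·13.5 = 10665 J.
Fully melting the ice requires m_ice L_f = 232·334 = 77488 J.
10665 J < 77488 J, so only part of the ice melts and the system sits at 0 °C.
m_melted·334 = 10665  ⇒  m_melted ≈ 31.93 g.

m_melted ≈ 31.9 g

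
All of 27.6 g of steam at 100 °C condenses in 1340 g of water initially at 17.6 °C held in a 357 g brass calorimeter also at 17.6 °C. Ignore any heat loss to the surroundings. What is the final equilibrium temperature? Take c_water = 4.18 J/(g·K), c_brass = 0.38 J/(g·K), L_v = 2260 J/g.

T_f ≈ 29.9 °C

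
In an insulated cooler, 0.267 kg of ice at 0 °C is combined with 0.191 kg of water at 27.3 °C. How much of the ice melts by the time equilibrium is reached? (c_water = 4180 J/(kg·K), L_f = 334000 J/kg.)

Water can give up m c ΔT = 0.191·4180·27.3 = 21796 J before reaching 0 °C.
Melting all 0.267 kg of ice would need 0.267·334000 = 89178 J.
21796 J < 89178 J, so only part of the ice melts and the system sits at 0 °C.
Mass melted = 21796/334000 ≈ 0.06526 kg.

m_melted ≈ 0.0653 kg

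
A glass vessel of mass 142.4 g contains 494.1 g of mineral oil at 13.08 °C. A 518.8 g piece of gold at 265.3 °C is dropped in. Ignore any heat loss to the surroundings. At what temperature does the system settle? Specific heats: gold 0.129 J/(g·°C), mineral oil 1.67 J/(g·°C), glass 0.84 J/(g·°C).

T_f ≈ 29.8 °C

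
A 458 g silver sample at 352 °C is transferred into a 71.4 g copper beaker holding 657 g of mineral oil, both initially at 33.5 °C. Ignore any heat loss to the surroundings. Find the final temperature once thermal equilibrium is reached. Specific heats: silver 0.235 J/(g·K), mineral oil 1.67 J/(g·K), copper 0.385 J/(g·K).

Let T be the final temperature. ΣQ_i = 0:
458×0.235×(T − 352) + 657×1.67×(T − 33.5) + 71.4×0.385×(T − 33.5) = 0
107.63(T − 352) + 1097.2(T − 33.5) + 27.49(T − 33.5) = 0
(107.63 + 1097.2 + 27.49) T = 107.63×352 + 1097.2×33.5 + 27.49×33.5
T = 75563/1232.3 ≈ 61.32 °C

T_f ≈ 61.3 °C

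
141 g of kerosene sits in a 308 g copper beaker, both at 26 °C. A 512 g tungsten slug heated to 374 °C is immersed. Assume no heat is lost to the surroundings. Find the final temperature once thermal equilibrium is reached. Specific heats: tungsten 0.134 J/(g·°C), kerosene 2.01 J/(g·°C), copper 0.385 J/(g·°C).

T_f ≈ 76.7 °C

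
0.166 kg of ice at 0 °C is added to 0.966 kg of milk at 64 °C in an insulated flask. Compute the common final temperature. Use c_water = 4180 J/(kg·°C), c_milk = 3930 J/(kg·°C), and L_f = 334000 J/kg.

Conservation of energy gives ΣQ = 0:
fusion: m_ice L_f = 0.166·334000 = 55444
  meltwater 0→T: 0.166·4180·T = 693.88 T
  milk: 3796.4(T − 64)
4490.3 T = 242968 − 55444 = 187524
T ≈ 41.76 °C — above 0 °C, consistent with complete melting.

T_f ≈ 41.8 °C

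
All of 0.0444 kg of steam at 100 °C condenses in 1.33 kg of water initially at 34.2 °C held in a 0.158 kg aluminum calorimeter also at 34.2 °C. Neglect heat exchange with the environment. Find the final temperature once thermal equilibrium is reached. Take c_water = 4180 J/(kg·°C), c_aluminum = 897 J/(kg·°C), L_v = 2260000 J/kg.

T_f ≈ 53.3 °C

Net heat exchanged in the isolated system is zero:
steam→water at 100 °C releases m L_v = 0.0444×2260000 = 100344; condensed water 100 °C→T: 185.59(T − 100); water warms: 1.33×4180×(T − 34.2) = 5559.4(T − 34.2); aluminum cup: 0.158×897×(T − 34.2) = 141.73(T − 34.2)
5886.7 T = 100344 + 18559 + 194979 = 313882
T ≈ 53.32 °C — below 100 °C, confirming all the steam condensed.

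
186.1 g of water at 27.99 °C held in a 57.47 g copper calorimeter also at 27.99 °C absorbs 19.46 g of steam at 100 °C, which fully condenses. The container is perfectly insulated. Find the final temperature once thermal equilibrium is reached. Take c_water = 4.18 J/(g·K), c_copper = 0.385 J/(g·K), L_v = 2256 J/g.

Let T be the final temperature. ΣQ_i = 0:
condense steam: −19.46·2256 = −43902; condensed water 100 °C→T: 81.34(T − 100); water warms: 186.1·4.18·(T − 27.99) = 777.9(T − 27.99); copper cup: 57.47·0.385·(T − 27.99) = 22.13(T − 27.99)
881.37 T = 43902 + 8134.3 + 22393 = 74429
T ≈ 84.45 °C — below 100 °C, confirming all the steam condensed.

T_f ≈ 84.4 °C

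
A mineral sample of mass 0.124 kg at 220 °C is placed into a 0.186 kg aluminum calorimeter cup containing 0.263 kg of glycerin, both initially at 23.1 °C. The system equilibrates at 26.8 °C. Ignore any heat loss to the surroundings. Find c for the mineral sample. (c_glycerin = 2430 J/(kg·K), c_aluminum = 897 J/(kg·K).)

c ≈ 124 J/(kg·K)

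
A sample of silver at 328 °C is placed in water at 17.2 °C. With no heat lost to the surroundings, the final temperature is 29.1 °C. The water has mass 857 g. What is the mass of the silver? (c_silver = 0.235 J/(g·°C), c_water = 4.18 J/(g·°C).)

Net heat exchanged in the isolated system is zero:
m·0.235·(29.1 − 328) + 857·4.18·(29.1 − 17.2) = 0
-70.24 m = -42629
m = -42629/-70.24 ≈ 606.9 g

m ≈ 607 g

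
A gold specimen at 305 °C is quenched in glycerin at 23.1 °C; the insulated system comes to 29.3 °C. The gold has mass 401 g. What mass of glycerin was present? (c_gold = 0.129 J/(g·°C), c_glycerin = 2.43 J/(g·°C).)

m ≈ 947 g

Taking heat into each body as positive, Σ m c ΔT = 0:
401·0.129·(29.3 − 305) + m·2.43·(29.3 − 23.1) = 0
15.07 m = 14262
m = 14262/15.07 ≈ 946.6 g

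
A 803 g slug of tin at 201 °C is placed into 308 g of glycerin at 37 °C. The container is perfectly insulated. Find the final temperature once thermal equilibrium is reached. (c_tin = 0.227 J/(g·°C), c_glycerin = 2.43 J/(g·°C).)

T_f ≈ 69.1 °C

Net heat exchanged in the isolated system is zero:
803·0.227·(T − 201) + 308·2.43·(T − 37) = 0
182.28(T − 201) + 748.44(T − 37) = 0
930.72 T = 64331
T ≈ 69.12 °C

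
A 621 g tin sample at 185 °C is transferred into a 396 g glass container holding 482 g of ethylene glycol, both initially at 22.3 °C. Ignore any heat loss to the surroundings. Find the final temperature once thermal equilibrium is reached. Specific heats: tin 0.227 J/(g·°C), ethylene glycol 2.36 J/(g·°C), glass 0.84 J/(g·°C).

T_f ≈ 36.5 °C

Heat gained plus heat lost sum to zero:
621*0.227*(T − 185) + 482*2.36*(T − 22.3) + 396*0.84*(T − 22.3) = 0
140.97(T − 185) + 1137.5(T − 22.3) + 332.64(T − 22.3) = 0
(140.97 + 1137.5 + 332.64) T = 140.97*185 + 1137.5*22.3 + 332.64*22.3
T = 58863/1611.1 ≈ 36.54 °C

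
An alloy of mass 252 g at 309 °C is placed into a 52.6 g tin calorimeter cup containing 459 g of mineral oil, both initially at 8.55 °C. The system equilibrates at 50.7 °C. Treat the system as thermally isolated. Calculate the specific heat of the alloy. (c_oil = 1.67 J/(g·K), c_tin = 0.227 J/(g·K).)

Setting the total heat transfer to zero:
252×c×(50.7 − 309) + 459×1.67×(50.7 − 8.55) + 52.6×0.227×(50.7 − 8.55) = 0
-65092 c = -32813
c = -32813/-65092 ≈ 0.5041 J/(g·K)

c ≈ 0.504 J/(g·K)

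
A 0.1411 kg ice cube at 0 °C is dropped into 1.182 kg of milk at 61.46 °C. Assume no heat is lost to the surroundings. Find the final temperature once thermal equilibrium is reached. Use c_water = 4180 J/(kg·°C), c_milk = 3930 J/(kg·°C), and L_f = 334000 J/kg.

Setting the total heat transfer to zero:
latent heat to melt: 0.1411·334000 = 47127; meltwater 0→T: 0.1411·4180·T = 589.8 T; milk: 4645.3(T − 61.46)
5235.1 T = 285498 − 47127 = 238370
T ≈ 45.53 °C — above 0 °C, consistent with complete melting.

T_f ≈ 45.5 °C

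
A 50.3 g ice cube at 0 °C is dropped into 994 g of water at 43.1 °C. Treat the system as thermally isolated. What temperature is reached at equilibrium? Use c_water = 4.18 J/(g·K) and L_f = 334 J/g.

T_f ≈ 37.2 °C

Energy balance with sensible and latent terms:
latent heat to melt: 50.3·334 = 16800; meltwater 0→T: 50.3·4.18·T = 210.25 T; water cools: 994·4.18·(T − 43.1) = 4154.9(T − 43.1)
4365.2 T = 179077 − 16800 = 162277
T ≈ 37.18 °C (positive, so assuming full melt was valid).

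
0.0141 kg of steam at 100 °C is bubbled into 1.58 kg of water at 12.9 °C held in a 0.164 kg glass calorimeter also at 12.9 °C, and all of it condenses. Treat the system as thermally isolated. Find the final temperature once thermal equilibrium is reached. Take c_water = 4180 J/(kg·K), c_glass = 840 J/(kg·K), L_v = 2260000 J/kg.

T_f ≈ 18.3 °C

Energy conservation, ΣQ = 0:
steam→water at 100 °C releases m L_v = 0.0141×2260000 = 31866; condensed water 100 °C→T: 58.94(T − 100); original water: 6604.4(T − 12.9); glass cup: 0.164×840×(T − 12.9) = 137.76(T − 12.9)
6801.1 T = 31866 + 5893.8 + 86974 = 124734
T ≈ 18.34 °C — below 100 °C, confirming all the steam condensed.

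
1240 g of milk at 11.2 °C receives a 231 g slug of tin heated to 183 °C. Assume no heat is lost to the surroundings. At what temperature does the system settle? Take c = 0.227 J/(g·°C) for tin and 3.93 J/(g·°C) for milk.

Let T be the final temperature. ΣQ_i = 0:
231·0.227·(T − 183) + 1240·3.93·(T − 11.2) = 0
52.44(T − 183) + 4873.2(T − 11.2) = 0
4925.6 T = 64176
T ≈ 13.03 °C

T_f ≈ 13.0 °C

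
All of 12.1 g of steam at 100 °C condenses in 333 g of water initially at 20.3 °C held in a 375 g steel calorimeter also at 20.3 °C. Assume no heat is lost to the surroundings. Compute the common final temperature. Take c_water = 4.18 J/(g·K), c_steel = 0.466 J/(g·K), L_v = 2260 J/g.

T_f ≈ 39.7 °C

Energy conservation, ΣQ = 0:
steam→water at 100 °C releases m L_v = 12.1·2260 = 27346
  condensed water 100 °C→T: 50.58(T − 100)
  water warms: 333·4.18·(T − 20.3) = 1391.9(T − 20.3)
  cup: 174.75(T − 20.3)
1617.3 T = 27346 + 5057.8 + 31804 = 64208
T ≈ 39.70 °C (< 100 °C, so full condensation is consistent).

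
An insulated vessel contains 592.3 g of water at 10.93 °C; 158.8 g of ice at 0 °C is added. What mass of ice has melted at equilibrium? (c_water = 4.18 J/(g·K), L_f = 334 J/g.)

m_melted ≈ 81 g

Water can give up m c ΔT = 592.3·4.18·10.93 = 27061 J before reaching 0 °C.
Fully melting the ice requires m_ice L_f = 158.8·334 = 53039 J.
27061 J < 53039 J, so only part of the ice melts and the system sits at 0 °C.
Mass melted = 27061/334 ≈ 81.02 g.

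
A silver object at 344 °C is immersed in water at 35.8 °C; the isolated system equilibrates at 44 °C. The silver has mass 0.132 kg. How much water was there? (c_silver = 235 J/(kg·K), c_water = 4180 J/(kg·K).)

m ≈ 0.272 kg

Energy conservation, ΣQ = 0:
0.132×235×(44 − 344) + m×4180×(44 − 35.8) = 0
34276 m = 9306
m = 9306/34276 ≈ 0.2715 kg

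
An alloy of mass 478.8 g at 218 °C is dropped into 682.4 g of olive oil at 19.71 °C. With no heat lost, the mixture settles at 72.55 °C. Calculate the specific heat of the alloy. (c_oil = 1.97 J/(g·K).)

c ≈ 1.02 J/(g·K)

m_s c (T_s − T_f) = m_oil c_oil (T_f − T_0):
478.8·c·(218 − 72.55) = 682.4·1.97·(72.55 − 19.71)
69641 c = 71034  ⇒  c ≈ 1.02 J/(g·K)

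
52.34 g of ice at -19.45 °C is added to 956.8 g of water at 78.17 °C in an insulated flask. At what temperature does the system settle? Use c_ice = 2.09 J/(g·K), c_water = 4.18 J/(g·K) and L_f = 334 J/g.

Net heat exchanged in the isolated system is zero:
warm ice to 0 °C: 52.34×2.09×(0 − (-19.45)) = 2127.6; latent heat to melt: 52.34×334 = 17482; meltwater 0→T: 52.34×4.18×T = 218.78 T; water cools: 956.8×4.18×(T − 78.17) = 3999.4(T − 78.17)
4218.2 T = 312635 − 19609 = 293026
T ≈ 69.47 °C (positive, so assuming full melt was valid).

T_f ≈ 69.5 °C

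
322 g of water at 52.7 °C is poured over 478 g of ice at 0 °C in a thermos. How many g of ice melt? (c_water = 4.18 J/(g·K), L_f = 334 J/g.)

m_melted ≈ 212 g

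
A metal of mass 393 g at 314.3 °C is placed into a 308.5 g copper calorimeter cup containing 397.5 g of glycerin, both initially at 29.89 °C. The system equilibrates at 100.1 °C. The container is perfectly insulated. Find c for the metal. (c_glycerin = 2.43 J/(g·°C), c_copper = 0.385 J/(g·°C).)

c ≈ 0.905 J/(g·°C)

Energy conservation, ΣQ = 0:
393·c·(100.1 − 314.3) + 397.5·2.43·(100.1 − 29.89) + 308.5·0.385·(100.1 − 29.89) = 0
-84181 c = -76157
c = -76157/-84181 ≈ 0.9047 J/(g·°C)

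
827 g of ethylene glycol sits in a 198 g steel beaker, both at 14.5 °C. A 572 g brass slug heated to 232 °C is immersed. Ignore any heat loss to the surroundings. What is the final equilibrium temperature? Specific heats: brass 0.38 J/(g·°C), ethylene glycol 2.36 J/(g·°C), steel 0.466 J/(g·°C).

T_f ≈ 35.4 °C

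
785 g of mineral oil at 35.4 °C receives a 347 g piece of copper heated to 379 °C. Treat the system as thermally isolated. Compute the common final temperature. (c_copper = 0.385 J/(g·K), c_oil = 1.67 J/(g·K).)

Net heat exchanged in the isolated system is zero:
347·0.385·(T − 379) + 785·1.67·(T − 35.4) = 0
(133.59 + 1311) T = 133.59·379 + 1311·35.4
T = 97040/1444.5 ≈ 67.18 °C

T_f ≈ 67.2 °C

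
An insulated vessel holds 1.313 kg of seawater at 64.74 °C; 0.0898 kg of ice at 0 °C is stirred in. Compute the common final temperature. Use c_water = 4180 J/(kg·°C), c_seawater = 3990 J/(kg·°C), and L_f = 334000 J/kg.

T_f ≈ 55.1 °C

Energy conservation, ΣQ = 0:
melt ice: 0.0898×334000 = 29993; meltwater 0→T: 0.0898×4180×T = 375.36 T; seawater: 5238.9(T − 64.74)
5614.2 T = 339164 − 29993 = 309171
T ≈ 55.07 °C (positive, so assuming full melt was valid).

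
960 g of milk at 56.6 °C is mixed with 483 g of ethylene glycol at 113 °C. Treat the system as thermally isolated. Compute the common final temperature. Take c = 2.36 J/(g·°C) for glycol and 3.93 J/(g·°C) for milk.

With ΣQ=0 the equilibrium temperature is the m·c-weighted mean:
T_f = (1139.9*113 + 3772.8*56.6) / (1139.9 + 3772.8)
    = 342347 / 4912.7 ≈ 69.69 °C

T_f ≈ 69.7 °C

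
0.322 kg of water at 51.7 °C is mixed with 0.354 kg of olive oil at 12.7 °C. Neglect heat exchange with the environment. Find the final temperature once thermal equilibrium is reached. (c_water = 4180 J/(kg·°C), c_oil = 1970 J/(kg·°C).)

T_f ≈ 38.4 °C

|Q_water| = |Q_oil|:
0.322·4180·(51.7 − T) = 0.354·1970·(T − 12.7)
1346(51.7 − T) = 697.38(T − 12.7)
2043.3 T = 78443  ⇒  T ≈ 38.39 °C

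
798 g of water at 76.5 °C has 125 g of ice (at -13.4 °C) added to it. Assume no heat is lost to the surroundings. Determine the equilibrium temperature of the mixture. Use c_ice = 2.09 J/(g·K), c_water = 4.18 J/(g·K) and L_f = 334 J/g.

T_f ≈ 54.4 °C

Energy balance with sensible and latent terms:
warm ice to 0 °C: 125×2.09×(0 − (-13.4)) = 3500.8; latent heat to melt: 125×334 = 41750; meltwater 0→T: 125×4.18×T = 522.5 T; water: 3335.6(T − 76.5)
3858.1 T = 255176 − 45251 = 209926
T ≈ 54.41 °C — above 0 °C, consistent with complete melting.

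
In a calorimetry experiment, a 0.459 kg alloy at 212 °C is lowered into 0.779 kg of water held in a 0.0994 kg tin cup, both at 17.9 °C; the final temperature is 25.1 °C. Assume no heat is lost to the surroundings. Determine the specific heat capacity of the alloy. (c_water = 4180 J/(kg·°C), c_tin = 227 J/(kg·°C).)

c ≈ 275 J/(kg·°C)

Heat gained plus heat lost sum to zero:
0.459×c×(25.1 − 212) + 0.779×4180×(25.1 − 17.9) + 0.0994×227×(25.1 − 17.9) = 0
-85.79 c = -23607
c = -23607/-85.79 ≈ 275.2 J/(kg·°C)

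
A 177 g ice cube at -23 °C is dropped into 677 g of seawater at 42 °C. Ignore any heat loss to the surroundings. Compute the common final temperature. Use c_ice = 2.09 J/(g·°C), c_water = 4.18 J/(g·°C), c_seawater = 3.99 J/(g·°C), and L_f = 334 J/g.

T_f ≈ 13.3 °C

Net heat exchanged in the isolated system is zero:
ice -23→0 °C: 177·2.09·23 = 8508.4
  melt ice: 177·334 = 59118
  meltwater 0→T: 177·4.18·T = 739.86 T
  seawater cools: 677·3.99·(T − 42) = 2701.2(T − 42)
3441.1 T = 113452 − 67626 = 45825
T ≈ 13.32 °C — above 0 °C, consistent with complete melting.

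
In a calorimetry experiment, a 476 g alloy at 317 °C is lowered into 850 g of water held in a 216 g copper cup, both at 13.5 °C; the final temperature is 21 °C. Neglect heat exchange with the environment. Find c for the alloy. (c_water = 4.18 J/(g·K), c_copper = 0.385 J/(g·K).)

Energy conservation, ΣQ = 0:
476×c×(21 − 317) + 850×4.18×(21 − 13.5) + 216×0.385×(21 − 13.5) = 0
-140896 c = -27271
c = -27271/-140896 ≈ 0.1936 J/(g·K)

c ≈ 0.194 J/(g·K)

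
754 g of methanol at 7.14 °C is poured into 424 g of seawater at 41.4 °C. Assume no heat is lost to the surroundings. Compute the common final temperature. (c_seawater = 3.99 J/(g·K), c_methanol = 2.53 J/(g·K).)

T_f ≈ 23.2 °C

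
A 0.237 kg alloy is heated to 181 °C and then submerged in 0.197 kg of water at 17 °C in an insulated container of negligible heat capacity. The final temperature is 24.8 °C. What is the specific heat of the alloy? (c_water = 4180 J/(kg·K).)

c ≈ 174 J/(kg·K)

m_s c (T_s − T_f) = m_water c_water (T_f − T_0):
0.237×c×(181 − 24.8) = 0.197×4180×(24.8 − 17)
37.02 c = 6423  ⇒  c ≈ 173.5 J/(kg·K)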